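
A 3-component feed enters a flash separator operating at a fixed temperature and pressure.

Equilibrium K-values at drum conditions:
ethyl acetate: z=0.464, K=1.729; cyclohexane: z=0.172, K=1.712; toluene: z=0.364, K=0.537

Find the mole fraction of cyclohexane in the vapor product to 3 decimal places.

y_cyclohexane = 0.182

Material balance + equilibrium reduce to Σ zᵢ(Kᵢ−1)/(1+ψ(Kᵢ−1)) = 0.
g(0) = ΣzᵢKᵢ − 1 = 0.292 and g(1) = 1 − Σzᵢ/Kᵢ = -0.047, so a root lies in (0, 1).
Newton iteration, ψ⁰ = 0.5:
  ψ = 0.500: g = 0.1189, g' = -0.312 → ψ = 0.881
  ψ = 0.881: g = -0.0035, g' = -0.347 → ψ = 0.871
Converged at ψ = 0.871.
Compositions from xᵢ = zᵢ/(1+ψ(Kᵢ−1)), yᵢ = Kᵢxᵢ:
  ethyl acetate: x = 0.284, y = 0.491
  cyclohexane: x = 0.106, y = 0.182
  toluene: x = 0.610, y = 0.328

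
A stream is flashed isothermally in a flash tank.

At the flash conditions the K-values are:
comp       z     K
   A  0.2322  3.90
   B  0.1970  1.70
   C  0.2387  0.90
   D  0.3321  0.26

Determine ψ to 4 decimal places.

ψ = 0.4543

Newton–Raphson from ψ = 0.5:
  ψ = 0.5000: g = -0.03821, g' = -0.8391 → ψ = 0.4545
  ψ = 0.4545: g = -0.00016, g' = -0.8345 → ψ = 0.4543
Converged at ψ = 0.4543.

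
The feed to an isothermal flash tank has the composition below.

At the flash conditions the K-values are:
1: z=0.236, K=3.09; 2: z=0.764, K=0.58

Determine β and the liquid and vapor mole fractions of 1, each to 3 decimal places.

β = 0.196, x_1 = 0.167, y_1 = 0.517

Newton iteration, β⁰ = 0.68:
  β = 0.680: g = -0.2454, g' = -0.440 → β = 0.122
  β = 0.122: g = 0.0548, g' = -0.804 → β = 0.190
  β = 0.190: g = 0.0042, g' = -0.687 → β = 0.196
Converged at β = 0.196.
Compositions from xᵢ = zᵢ/(1+β(Kᵢ−1)), yᵢ = Kᵢxᵢ:
  1: x = 0.167, y = 0.517
  2: x = 0.833, y = 0.483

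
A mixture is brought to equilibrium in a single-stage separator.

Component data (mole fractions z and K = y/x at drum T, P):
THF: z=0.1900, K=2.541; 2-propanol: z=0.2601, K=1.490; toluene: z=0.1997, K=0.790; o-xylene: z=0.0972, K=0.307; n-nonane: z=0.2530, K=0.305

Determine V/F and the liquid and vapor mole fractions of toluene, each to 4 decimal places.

Newton–Raphson from V/F = 0.5:
  V/F = 0.5000: g = -0.15167, g' = -0.5916 → V/F = 0.2436
  V/F = 0.2436: g = -0.01018, g' = -0.5428 → V/F = 0.2249
Converged at V/F = 0.2249.
Compositions from xᵢ = zᵢ/(1+V/F(Kᵢ−1)), yᵢ = Kᵢxᵢ:
  THF: x = 0.1411, y = 0.3585
  2-propanol: x = 0.2343, y = 0.3491
  toluene: x = 0.2096, y = 0.1656
  o-xylene: x = 0.1151, y = 0.0354
  n-nonane: x = 0.2999, y = 0.0915

V/F = 0.2249, x_toluene = 0.2096, y_toluene = 0.1656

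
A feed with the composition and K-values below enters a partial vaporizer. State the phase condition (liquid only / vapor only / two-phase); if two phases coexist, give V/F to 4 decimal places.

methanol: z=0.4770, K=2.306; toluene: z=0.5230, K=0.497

ΣzᵢKᵢ = 1.3599; Σzᵢ/Kᵢ = 1.2592.
Both exceed 1, so a two-phase solution exists.
Rachford–Rice: g(ψ) = Σ zᵢ(Kᵢ−1)/(1+ψ(Kᵢ−1)) = 0.
Binary case is linear: z₁(K₁−1)(1+ψ(K₂−1)) + z₂(K₂−1)(1+ψ(K₁−1)) = 0
⇒ ψ = [z₁(K₁−1)+z₂(K₂−1)] / [−(K₁−1)(K₂−1)] = 0.35989/0.65692 = 0.5479

two-phase, V/F = 0.5479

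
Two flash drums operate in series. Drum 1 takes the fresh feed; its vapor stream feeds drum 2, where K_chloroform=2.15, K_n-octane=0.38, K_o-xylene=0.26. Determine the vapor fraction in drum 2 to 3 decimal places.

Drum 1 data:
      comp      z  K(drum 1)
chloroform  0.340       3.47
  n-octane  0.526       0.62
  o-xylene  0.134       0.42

V/F (drum 2) = 0.369

Drum 1:
Let ψ₁ = V/F and solve Σ zᵢ(Kᵢ−1)/(1+ψ₁(Kᵢ−1)) = 0.
Feasibility: ΣzᵢKᵢ = 1.562, Σzᵢ/Kᵢ = 1.265 — both > 1, two phases present.
Newton–Raphson from ψ₁ = 0.47:
  ψ₁ = 0.470: g = 0.0384, g' = -0.642 → ψ₁ = 0.530
  ψ₁ = 0.530: g = 0.0013, g' = -0.602 → ψ₁ = 0.532
Converged at ψ₁ = 0.532.
Drum-1 compositions:
  chloroform: x = 0.147, y = 0.510
  n-octane: x = 0.659, y = 0.409
  o-xylene: x = 0.194, y = 0.081
Drum-2 feed = drum-1 vapor: z₂ = (0.5099, 0.4087, 0.0814).
Drum 2:
Let ψ₂ = V/F and solve Σ zᵢ(Kᵢ−1)/(1+ψ₂(Kᵢ−1)) = 0.
Check two-phase: ΣzᵢKᵢ = 1.273 > 1 and Σzᵢ/Kᵢ = 1.626 > 1, so g(0) = 0.273 > 0 and g(1) = -0.626 < 0.
Newton–Raphson from ψ₂ = 0.38:
  ψ₂ = 0.380: g = -0.0073, g' = -0.682 → ψ₂ = 0.369
Converged at ψ₂ = 0.369.
  chloroform: x = 0.358, y = 0.769
  n-octane: x = 0.530, y = 0.201
  o-xylene: x = 0.112, y = 0.029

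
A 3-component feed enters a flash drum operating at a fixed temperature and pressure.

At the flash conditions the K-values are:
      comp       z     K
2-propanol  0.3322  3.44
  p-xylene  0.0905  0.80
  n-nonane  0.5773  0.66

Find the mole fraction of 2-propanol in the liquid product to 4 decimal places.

x_2-propanol = 0.1169

Rachford–Rice: g(V/F) = Σ zᵢ(Kᵢ−1)/(1+V/F(Kᵢ−1)) = 0.
Feasibility: ΣzᵢKᵢ = 1.5962, Σzᵢ/Kᵢ = 1.0844 — both > 1, two phases present.
Iterate (Newton) starting at V/F = 0.58:
  V/F = 0.5800: g = 0.07064, g' = -0.4472 → V/F = 0.7379
  V/F = 0.7379: g = 0.00617, g' = -0.3761 → V/F = 0.7544
  V/F = 0.7544: g = 0.00004, g' = -0.3708 → V/F = 0.7545
Converged at V/F = 0.7545.
Compositions from xᵢ = zᵢ/(1+V/F(Kᵢ−1)), yᵢ = Kᵢxᵢ:
  2-propanol: x = 0.1169, y = 0.4023
  p-xylene: x = 0.1066, y = 0.0853
  n-nonane: x = 0.7765, y = 0.5125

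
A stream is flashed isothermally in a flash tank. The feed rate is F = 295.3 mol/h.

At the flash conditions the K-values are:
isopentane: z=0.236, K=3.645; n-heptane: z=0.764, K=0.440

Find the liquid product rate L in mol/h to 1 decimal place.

L = 256.1 mol/h

Binary case is linear: z₁(K₁−1)(1+ψ(K₂−1)) + z₂(K₂−1)(1+ψ(K₁−1)) = 0
⇒ ψ = [z₁(K₁−1)+z₂(K₂−1)] / [−(K₁−1)(K₂−1)] = 0.1964/1.4812 = 0.133
Then V = ψ·F = 0.1326·295.3 = 39.2 mol/h and L = F − V = 256.1 mol/h.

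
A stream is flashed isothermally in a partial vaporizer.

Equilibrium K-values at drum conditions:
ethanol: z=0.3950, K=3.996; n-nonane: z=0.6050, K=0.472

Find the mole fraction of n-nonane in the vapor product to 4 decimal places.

y_n-nonane = 0.4013

Material balance + equilibrium reduce to Σ zᵢ(Kᵢ−1)/(1+ψ(Kᵢ−1)) = 0.
g(0) = ΣzᵢKᵢ − 1 = 0.8640 and g(1) = 1 − Σzᵢ/Kᵢ = -0.3806, so a root lies in (0, 1).
Binary case is linear: z₁(K₁−1)(1+ψ(K₂−1)) + z₂(K₂−1)(1+ψ(K₁−1)) = 0
⇒ ψ = [z₁(K₁−1)+z₂(K₂−1)] / [−(K₁−1)(K₂−1)] = 0.86398/1.58189 = 0.5462
Compositions from xᵢ = zᵢ/(1+ψ(Kᵢ−1)), yᵢ = Kᵢxᵢ:
  ethanol: x = 0.1498, y = 0.5987
  n-nonane: x = 0.8502, y = 0.4013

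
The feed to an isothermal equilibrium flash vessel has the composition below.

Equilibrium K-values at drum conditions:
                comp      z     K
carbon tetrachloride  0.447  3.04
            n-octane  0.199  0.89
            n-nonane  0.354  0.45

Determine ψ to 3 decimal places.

Let ψ = V/F and solve Σ zᵢ(Kᵢ−1)/(1+ψ(Kᵢ−1)) = 0.
Check two-phase: ΣzᵢKᵢ = 1.695 > 1 and Σzᵢ/Kᵢ = 1.157 > 1, so g(0) = 0.695 > 0 and g(1) = -0.157 < 0.
Iterate (Newton) starting at ψ = 0.5:
  ψ = 0.500: g = 0.1597, g' = -0.662 → ψ = 0.741
  ψ = 0.741: g = 0.0105, g' = -0.603 → ψ = 0.759
Converged at ψ = 0.759.

ψ = 0.759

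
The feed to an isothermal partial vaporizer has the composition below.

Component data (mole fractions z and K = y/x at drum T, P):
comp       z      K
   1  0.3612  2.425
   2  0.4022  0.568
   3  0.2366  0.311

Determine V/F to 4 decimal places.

Newton iteration, V/F⁰ = 0.54:
  V/F = 0.5400: g = -0.19534, g' = -0.6468 → V/F = 0.2380
  V/F = 0.2380: g = -0.00428, g' = -0.6630 → V/F = 0.2315
Converged at V/F = 0.2315.

V/F = 0.2315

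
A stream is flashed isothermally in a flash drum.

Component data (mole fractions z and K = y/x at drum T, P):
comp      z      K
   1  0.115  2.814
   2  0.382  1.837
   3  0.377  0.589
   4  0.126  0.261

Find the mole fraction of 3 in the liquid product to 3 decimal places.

Rachford–Rice: g(ψ) = Σ zᵢ(Kᵢ−1)/(1+ψ(Kᵢ−1)) = 0.
Check two-phase: ΣzᵢKᵢ = 1.280 > 1 and Σzᵢ/Kᵢ = 1.372 > 1, so g(0) = 0.280 > 0 and g(1) = -0.372 < 0.
Iterate (Newton) starting at ψ = 0.5:
  ψ = 0.500: g = -0.0079, g' = -0.511 → ψ = 0.485
  ψ = 0.485: g = -0.0000, g' = -0.509 → ψ = 0.484
Converged at ψ = 0.484.
Compositions from xᵢ = zᵢ/(1+ψ(Kᵢ−1)), yᵢ = Kᵢxᵢ:
  1: x = 0.061, y = 0.172
  2: x = 0.272, y = 0.499
  3: x = 0.471, y = 0.277
  4: x = 0.196, y = 0.051

x_3 = 0.471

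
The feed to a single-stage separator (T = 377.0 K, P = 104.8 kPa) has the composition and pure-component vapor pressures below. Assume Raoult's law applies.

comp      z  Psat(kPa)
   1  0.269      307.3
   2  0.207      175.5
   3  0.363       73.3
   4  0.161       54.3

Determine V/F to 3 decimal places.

Raoult's law: Kᵢ = Pᵢˢᵃᵗ/P = Pᵢˢᵃᵗ/104.8.
  K_1 = 307.3/104.8 = 2.93225, K_2 = 175.5/104.8 = 1.67462, K_3 = 73.3/104.8 = 0.69943, K_4 = 54.3/104.8 = 0.51813
Newton iteration, V/F⁰ = 0.5:
  V/F = 0.500: g = 0.1382, g' = -0.423 → V/F = 0.827
  V/F = 0.827: g = 0.0156, g' = -0.349 → V/F = 0.871
  V/F = 0.871: g = 0.0000, g' = -0.348 → V/F = 0.872
Converged at V/F = 0.872.

V/F = 0.872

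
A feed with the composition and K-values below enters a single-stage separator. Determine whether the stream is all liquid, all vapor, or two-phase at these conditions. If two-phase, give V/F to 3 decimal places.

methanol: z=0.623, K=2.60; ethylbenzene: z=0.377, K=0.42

ΣzᵢKᵢ = 1.778; Σzᵢ/Kᵢ = 1.137.
Both exceed 1, so a two-phase solution exists.
Rachford–Rice: g(ψ) = Σ zᵢ(Kᵢ−1)/(1+ψ(Kᵢ−1)) = 0.
Binary case is linear: z₁(K₁−1)(1+ψ(K₂−1)) + z₂(K₂−1)(1+ψ(K₁−1)) = 0
⇒ ψ = [z₁(K₁−1)+z₂(K₂−1)] / [−(K₁−1)(K₂−1)] = 0.7781/0.9280 = 0.839

two-phase, V/F = 0.839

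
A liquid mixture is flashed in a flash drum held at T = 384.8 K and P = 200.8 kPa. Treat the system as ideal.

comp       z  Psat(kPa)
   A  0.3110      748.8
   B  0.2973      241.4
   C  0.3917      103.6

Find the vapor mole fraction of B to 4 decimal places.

y_B = 0.3067

Raoult's law: Kᵢ = Pᵢˢᵃᵗ/P = Pᵢˢᵃᵗ/200.8.
  K_A = 748.8/200.8 = 3.729084, K_B = 241.4/200.8 = 1.202191, K_C = 103.6/200.8 = 0.515936
Material balance + equilibrium reduce to Σ zᵢ(Kᵢ−1)/(1+β(Kᵢ−1)) = 0.
g(0) = ΣzᵢKᵢ − 1 = 0.7192 and g(1) = 1 − Σzᵢ/Kᵢ = -0.0899, so a root lies in (0, 1).
Newton iteration, β⁰ = 0.44:
  β = 0.4400: g = 0.19993, g' = -0.6367 → β = 0.7540
  β = 0.7540: g = 0.03113, g' = -0.4845 → β = 0.8183
  β = 0.8183: g = 0.00012, g' = -0.4822 → β = 0.8185
Converged at β = 0.8185.
Compositions from xᵢ = zᵢ/(1+β(Kᵢ−1)), yᵢ = Kᵢxᵢ:
  A: x = 0.0962, y = 0.3586
  B: x = 0.2551, y = 0.3067
  C: x = 0.6487, y = 0.3347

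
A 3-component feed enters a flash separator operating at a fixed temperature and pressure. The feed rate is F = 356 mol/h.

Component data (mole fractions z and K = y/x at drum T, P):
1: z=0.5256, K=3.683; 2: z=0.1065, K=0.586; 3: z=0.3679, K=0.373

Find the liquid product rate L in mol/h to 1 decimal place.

L = 100.5 mol/h

Iterate (Newton) starting at ψ = 0.5:
  ψ = 0.5000: g = 0.21064, g' = -1.0260 → ψ = 0.7053
  ψ = 0.7053: g = 0.01173, g' = -0.9536 → ψ = 0.7176
Converged at ψ = 0.7176.
Then V = ψ·F = 0.7176·356 = 255.5 mol/h and L = F − V = 100.5 mol/h.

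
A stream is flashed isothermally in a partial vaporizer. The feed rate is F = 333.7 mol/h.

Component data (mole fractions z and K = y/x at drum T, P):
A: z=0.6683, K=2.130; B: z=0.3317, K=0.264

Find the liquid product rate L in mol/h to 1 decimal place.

Binary case is linear: z₁(K₁−1)(1+ψ(K₂−1)) + z₂(K₂−1)(1+ψ(K₁−1)) = 0
⇒ ψ = [z₁(K₁−1)+z₂(K₂−1)] / [−(K₁−1)(K₂−1)] = 0.51105/0.83168 = 0.6145
Then V = ψ·F = 0.6145·333.7 = 205.1 mol/h and L = F − V = 128.6 mol/h.

L = 128.6 mol/h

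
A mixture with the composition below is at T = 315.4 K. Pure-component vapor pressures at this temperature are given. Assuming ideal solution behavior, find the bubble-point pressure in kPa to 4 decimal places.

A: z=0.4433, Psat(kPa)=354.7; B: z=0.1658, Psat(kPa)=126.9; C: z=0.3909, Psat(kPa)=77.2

Pbub = 208.4560 kPa

At the bubble point ψ → 0, so ΣzᵢKᵢ = 1 with Kᵢ = Pᵢˢᵃᵗ/P ⇒ P = ΣzᵢPᵢˢᵃᵗ.
P = 0.4433·354.7 + 0.1658·126.9 + 0.3909·77.2 = 208.4560 kPa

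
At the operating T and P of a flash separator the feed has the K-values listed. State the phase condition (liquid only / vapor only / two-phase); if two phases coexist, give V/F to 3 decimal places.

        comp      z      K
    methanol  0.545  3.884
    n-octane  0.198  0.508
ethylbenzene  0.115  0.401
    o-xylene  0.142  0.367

ΣzᵢKᵢ = 2.316; Σzᵢ/Kᵢ = 1.204.
Both exceed 1, so a two-phase solution exists.
Let ψ = V/F and solve Σ zᵢ(Kᵢ−1)/(1+ψ(Kᵢ−1)) = 0.
Newton iteration, ψ⁰ = 0.5:
  ψ = 0.500: g = 0.2846, g' = -1.050 → ψ = 0.771
  ψ = 0.771: g = 0.0271, g' = -0.920 → ψ = 0.800
Converged at ψ = 0.800.

two-phase, V/F = 0.800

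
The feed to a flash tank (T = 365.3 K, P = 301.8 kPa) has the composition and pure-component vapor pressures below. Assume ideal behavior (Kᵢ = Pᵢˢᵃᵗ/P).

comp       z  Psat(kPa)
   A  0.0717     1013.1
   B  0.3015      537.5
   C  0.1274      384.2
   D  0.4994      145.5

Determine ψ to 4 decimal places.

Raoult's law: Kᵢ = Pᵢˢᵃᵗ/P = Pᵢˢᵃᵗ/301.8.
  K_A = 1013.1/301.8 = 3.356859, K_B = 537.5/301.8 = 1.780981, K_C = 384.2/301.8 = 1.273028, K_D = 145.5/301.8 = 0.482107
Newton iteration, ψ⁰ = 0.45:
  ψ = 0.4500: g = -0.05001, g' = -0.4297 → ψ = 0.3336
  ψ = 0.3336: g = 0.00062, g' = -0.4443 → ψ = 0.3350
Converged at ψ = 0.3350.

ψ = 0.3350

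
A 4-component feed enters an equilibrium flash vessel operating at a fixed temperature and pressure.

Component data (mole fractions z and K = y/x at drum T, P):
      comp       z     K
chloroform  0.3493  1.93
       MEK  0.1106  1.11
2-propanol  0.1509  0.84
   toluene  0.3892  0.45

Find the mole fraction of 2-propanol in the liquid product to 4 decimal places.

Newton–Raphson from ψ = 0.5:
  ψ = 0.5000: g = -0.08823, g' = -0.3705 → ψ = 0.2619
  ψ = 0.2619: g = -0.00223, g' = -0.3615 → ψ = 0.2557
Converged at ψ = 0.2557.
Compositions from xᵢ = zᵢ/(1+ψ(Kᵢ−1)), yᵢ = Kᵢxᵢ:
  chloroform: x = 0.2822, y = 0.5446
  MEK: x = 0.1076, y = 0.1194
  2-propanol: x = 0.1573, y = 0.1322
  toluene: x = 0.4529, y = 0.2038

x_2-propanol = 0.1573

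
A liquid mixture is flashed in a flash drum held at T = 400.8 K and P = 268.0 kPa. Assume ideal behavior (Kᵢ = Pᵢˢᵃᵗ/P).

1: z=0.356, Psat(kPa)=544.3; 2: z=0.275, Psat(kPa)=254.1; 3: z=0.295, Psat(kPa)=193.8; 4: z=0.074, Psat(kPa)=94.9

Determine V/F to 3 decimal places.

V/F = 0.737

Raoult's law: Kᵢ = Pᵢˢᵃᵗ/P = Pᵢˢᵃᵗ/268.0.
  K_1 = 544.3/268.0 = 2.03097, K_2 = 254.1/268.0 = 0.94813, K_3 = 193.8/268.0 = 0.72313, K_4 = 94.9/268.0 = 0.35410
Material balance + equilibrium reduce to Σ zᵢ(Kᵢ−1)/(1+V/F(Kᵢ−1)) = 0.
Feasibility: ΣzᵢKᵢ = 1.223, Σzᵢ/Kᵢ = 1.082 — both > 1, two phases present.
Newton iteration, V/F⁰ = 0.55:
  V/F = 0.550: g = 0.0491, g' = -0.261 → V/F = 0.738
  V/F = 0.738: g = -0.0004, g' = -0.271 → V/F = 0.737
Converged at V/F = 0.737.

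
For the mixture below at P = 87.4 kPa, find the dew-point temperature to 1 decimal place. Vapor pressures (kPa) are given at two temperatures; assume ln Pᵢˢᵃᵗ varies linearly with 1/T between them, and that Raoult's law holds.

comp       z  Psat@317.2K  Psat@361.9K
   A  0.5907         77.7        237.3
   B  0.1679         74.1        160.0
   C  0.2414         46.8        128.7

T = 328.0 K

Dew-point temperature: Σzᵢ·P/Pᵢˢᵃᵗ(T) = 1. Interpolate ln Pᵢˢᵃᵗ = aᵢ + bᵢ/T.
  T = 317.2 K: ΣzᵢP/Pᵢˢᵃᵗ = 1.3133
  T = 361.9 K: ΣzᵢP/Pᵢˢᵃᵗ = 0.4732
  T = 339.5 K: ΣzᵢP/Pᵢˢᵃᵗ = 0.7617
  T = 328.4 K: ΣzᵢP/Pᵢˢᵃᵗ = 0.9892
  T = 322.8 K: ΣzᵢP/Pᵢˢᵃᵗ = 1.1369
  T = 325.6 K: ΣzᵢP/Pᵢˢᵃᵗ = 1.0598
Interpolating between 325.6 K and 328.4 K gives T ≈ 328.0 K.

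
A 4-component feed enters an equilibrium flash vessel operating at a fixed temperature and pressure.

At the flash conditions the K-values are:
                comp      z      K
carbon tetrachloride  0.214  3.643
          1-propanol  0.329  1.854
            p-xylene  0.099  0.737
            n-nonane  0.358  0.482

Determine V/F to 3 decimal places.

V/F = 0.798

Rachford–Rice: g(V/F) = Σ zᵢ(Kᵢ−1)/(1+V/F(Kᵢ−1)) = 0.
Feasibility: ΣzᵢKᵢ = 1.635, Σzᵢ/Kᵢ = 1.113 — both > 1, two phases present.
Newton iteration, V/F⁰ = 0.45:
  V/F = 0.450: g = 0.1900, g' = -0.609 → V/F = 0.762
  V/F = 0.762: g = 0.0190, g' = -0.526 → V/F = 0.798
Converged at V/F = 0.798.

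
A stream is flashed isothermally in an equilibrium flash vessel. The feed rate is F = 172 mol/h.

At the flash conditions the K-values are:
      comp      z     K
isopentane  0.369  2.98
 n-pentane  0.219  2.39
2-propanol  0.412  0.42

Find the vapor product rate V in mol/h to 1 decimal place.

V = 133.5 mol/h

Newton–Raphson from ψ = 0.4:
  ψ = 0.400: g = 0.2922, g' = -0.860 → ψ = 0.740
  ψ = 0.740: g = 0.0280, g' = -0.766 → ψ = 0.776
Converged at ψ = 0.776.
Then V = ψ·F = 0.7759·172 = 133.5 mol/h and L = F − V = 38.5 mol/h.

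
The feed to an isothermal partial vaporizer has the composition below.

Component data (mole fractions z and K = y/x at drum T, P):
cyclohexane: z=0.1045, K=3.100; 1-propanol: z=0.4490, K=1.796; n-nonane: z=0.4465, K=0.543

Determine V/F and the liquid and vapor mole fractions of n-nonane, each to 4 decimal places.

V/F = 0.7464, x_n-nonane = 0.6776, y_n-nonane = 0.3680

Newton iteration, V/F⁰ = 0.5:
  V/F = 0.5000: g = 0.09822, g' = -0.4119 → V/F = 0.7385
  V/F = 0.7385: g = 0.00314, g' = -0.3961 → V/F = 0.7464
Converged at V/F = 0.7464.
Compositions from xᵢ = zᵢ/(1+V/F(Kᵢ−1)), yᵢ = Kᵢxᵢ:
  cyclohexane: x = 0.0407, y = 0.1262
  1-propanol: x = 0.2817, y = 0.5059
  n-nonane: x = 0.6776, y = 0.3680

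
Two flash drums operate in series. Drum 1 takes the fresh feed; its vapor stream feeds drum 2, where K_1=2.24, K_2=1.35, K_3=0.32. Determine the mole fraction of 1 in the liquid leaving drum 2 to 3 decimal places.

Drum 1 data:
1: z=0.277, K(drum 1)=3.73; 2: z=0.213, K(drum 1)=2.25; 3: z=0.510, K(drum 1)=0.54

Drum 1:
Iterate (Newton) starting at ψ₁ = 0.5:
  ψ₁ = 0.500: g = 0.1789, g' = -0.677 → ψ₁ = 0.764
  ψ₁ = 0.764: g = 0.0194, g' = -0.560 → ψ₁ = 0.799
Converged at ψ₁ = 0.799.
Drum-1 compositions:
  1: x = 0.087, y = 0.325
  2: x = 0.107, y = 0.240
  3: x = 0.806, y = 0.435
Drum-2 feed = drum-1 vapor: z₂ = (0.3248, 0.2398, 0.4354).
Drum 2:
Rachford–Rice: g(ψ₂) = Σ zᵢ(Kᵢ−1)/(1+ψ₂(Kᵢ−1)) = 0.
Check two-phase: ΣzᵢKᵢ = 1.191 > 1 and Σzᵢ/Kᵢ = 1.683 > 1, so g(0) = 0.191 > 0 and g(1) = -0.683 < 0.
Newton–Raphson from ψ₂ = 0.47:
  ψ₂ = 0.470: g = -0.1087, g' = -0.656 → ψ₂ = 0.304
  ψ₂ = 0.304: g = -0.0051, g' = -0.607 → ψ₂ = 0.296
Converged at ψ₂ = 0.296.
  1: x = 0.238, y = 0.532
  2: x = 0.217, y = 0.293
  3: x = 0.545, y = 0.174

x_1 (drum 2) = 0.238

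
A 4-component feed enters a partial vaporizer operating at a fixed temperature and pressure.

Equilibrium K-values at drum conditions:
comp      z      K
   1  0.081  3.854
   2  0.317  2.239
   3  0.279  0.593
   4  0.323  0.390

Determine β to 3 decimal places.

β = 0.360

Let β = V/F and solve Σ zᵢ(Kᵢ−1)/(1+β(Kᵢ−1)) = 0.
g(0) = ΣzᵢKᵢ − 1 = 0.313 and g(1) = 1 − Σzᵢ/Kᵢ = -0.461, so a root lies in (0, 1).
Iterate (Newton) starting at β = 0.38:
  β = 0.380: g = -0.0129, g' = -0.645 → β = 0.360
Converged at β = 0.360.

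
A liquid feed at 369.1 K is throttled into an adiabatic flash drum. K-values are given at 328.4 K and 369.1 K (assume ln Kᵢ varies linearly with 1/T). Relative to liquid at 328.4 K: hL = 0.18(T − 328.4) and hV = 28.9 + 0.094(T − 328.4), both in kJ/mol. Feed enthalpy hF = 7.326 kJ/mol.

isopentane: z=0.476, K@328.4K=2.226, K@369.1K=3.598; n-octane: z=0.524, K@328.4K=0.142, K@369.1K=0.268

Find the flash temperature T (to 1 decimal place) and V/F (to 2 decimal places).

T = 336.2 K, V/F = 0.21

Adiabatic flash: solve Rachford–Rice at each trial T, then check hF = ψ·hV(T) + (1−ψ)·hL(T).
  T = 328.4 K: K = (2.226, 0.142), RR gives ψ = 0.127, H_out = 3.681 kJ/mol
  T = 369.1 K: K = (3.598, 0.268), RR gives ψ = 0.449, H_out = 18.720 kJ/mol
  T = 348.8 K: K = (2.872, 0.199), RR gives ψ = 0.314, H_out = 12.201 kJ/mol
  T = 338.6 K: K = (2.538, 0.169), RR gives ψ = 0.232, H_out = 8.338 kJ/mol
  T = 333.5 K: K = (2.379, 0.155), RR gives ψ = 0.183, H_out = 6.139 kJ/mol
  T = 336.1 K: K = (2.460, 0.162), RR gives ψ = 0.209, H_out = 7.288 kJ/mol
  T = 337.4 K: K = (2.500, 0.166), RR gives ψ = 0.221, H_out = 7.841 kJ/mol
Linear interpolation between T = 336.1 (H_out = 7.288) and T = 337.4 (H_out = 7.841) on hF = 7.326 gives T ≈ 336.2 K, at which ψ = 0.21.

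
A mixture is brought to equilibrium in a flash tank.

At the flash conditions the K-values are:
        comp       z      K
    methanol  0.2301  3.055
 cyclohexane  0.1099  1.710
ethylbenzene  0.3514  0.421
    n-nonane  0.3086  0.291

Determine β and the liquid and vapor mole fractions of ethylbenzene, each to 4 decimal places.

β = 0.1134, x_ethylbenzene = 0.3761, y_ethylbenzene = 0.1583

Let β = V/F and solve Σ zᵢ(Kᵢ−1)/(1+β(Kᵢ−1)) = 0.
g(0) = ΣzᵢKᵢ − 1 = 0.1286 and g(1) = 1 − Σzᵢ/Kᵢ = -1.0347, so a root lies in (0, 1).
Iterate (Newton) starting at β = 0.5:
  β = 0.5000: g = -0.33451, g' = -0.8722 → β = 0.1165
  β = 0.1165: g = -0.00307, g' = -0.9996 → β = 0.1134
Converged at β = 0.1134.
Compositions from xᵢ = zᵢ/(1+β(Kᵢ−1)), yᵢ = Kᵢxᵢ:
  methanol: x = 0.1866, y = 0.5701
  cyclohexane: x = 0.1017, y = 0.1739
  ethylbenzene: x = 0.3761, y = 0.1583
  n-nonane: x = 0.3356, y = 0.0977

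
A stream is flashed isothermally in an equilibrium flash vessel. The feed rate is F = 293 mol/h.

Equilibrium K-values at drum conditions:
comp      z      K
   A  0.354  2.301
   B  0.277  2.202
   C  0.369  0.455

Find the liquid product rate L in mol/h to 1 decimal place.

Rachford–Rice: g(V/F) = Σ zᵢ(Kᵢ−1)/(1+V/F(Kᵢ−1)) = 0.
Check two-phase: ΣzᵢKᵢ = 1.592 > 1 and Σzᵢ/Kᵢ = 1.091 > 1, so g(0) = 0.592 > 0 and g(1) = -0.091 < 0.
Newton–Raphson from V/F = 0.5:
  V/F = 0.500: g = 0.2106, g' = -0.583 → V/F = 0.861
  V/F = 0.861: g = 0.0019, g' = -0.619 → V/F = 0.864
Converged at V/F = 0.864.
Then V = V/F·F = 0.8641·293 = 253.2 mol/h and L = F − V = 39.8 mol/h.

L = 39.8 mol/h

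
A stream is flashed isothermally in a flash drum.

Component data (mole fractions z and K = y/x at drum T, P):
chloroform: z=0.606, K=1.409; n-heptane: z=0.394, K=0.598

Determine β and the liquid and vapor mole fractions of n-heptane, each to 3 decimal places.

β = 0.544, x_n-heptane = 0.504, y_n-heptane = 0.302

Let β = V/F and solve Σ zᵢ(Kᵢ−1)/(1+β(Kᵢ−1)) = 0.
Feasibility: ΣzᵢKᵢ = 1.089, Σzᵢ/Kᵢ = 1.089 — both > 1, two phases present.
Newton–Raphson from β = 0.69:
  β = 0.690: g = -0.0259, g' = -0.184 → β = 0.549
  β = 0.549: g = -0.0008, g' = -0.172 → β = 0.544
Converged at β = 0.544.
Compositions from xᵢ = zᵢ/(1+β(Kᵢ−1)), yᵢ = Kᵢxᵢ:
  chloroform: x = 0.496, y = 0.698
  n-heptane: x = 0.504, y = 0.302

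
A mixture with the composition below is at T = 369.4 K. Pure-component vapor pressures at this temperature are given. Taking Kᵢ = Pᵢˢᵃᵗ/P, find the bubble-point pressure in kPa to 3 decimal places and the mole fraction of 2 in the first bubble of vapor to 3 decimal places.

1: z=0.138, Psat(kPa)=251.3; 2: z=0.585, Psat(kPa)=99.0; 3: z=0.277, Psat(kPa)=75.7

At the bubble point ψ → 0, so ΣzᵢKᵢ = 1 with Kᵢ = Pᵢˢᵃᵗ/P ⇒ P = ΣzᵢPᵢˢᵃᵗ.
P = 0.138·251.3 + 0.585·99.0 + 0.277·75.7 = 113.563 kPa
yᵢ = zᵢPᵢˢᵃᵗ/P ⇒ y_2 = 0.585·99.0/113.563 = 0.510

Pbub = 113.563 kPa, y_2 = 0.510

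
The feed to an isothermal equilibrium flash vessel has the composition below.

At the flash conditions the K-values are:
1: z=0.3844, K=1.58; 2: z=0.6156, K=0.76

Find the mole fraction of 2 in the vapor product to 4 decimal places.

Rachford–Rice: g(β) = Σ zᵢ(Kᵢ−1)/(1+β(Kᵢ−1)) = 0.
Check two-phase: ΣzᵢKᵢ = 1.0752 > 1 and Σzᵢ/Kᵢ = 1.0533 > 1, so g(0) = 0.0752 > 0 and g(1) = -0.0533 < 0.
Binary case is linear: z₁(K₁−1)(1+β(K₂−1)) + z₂(K₂−1)(1+β(K₁−1)) = 0
⇒ β = [z₁(K₁−1)+z₂(K₂−1)] / [−(K₁−1)(K₂−1)] = 0.07521/0.13920 = 0.5403
Compositions from xᵢ = zᵢ/(1+β(Kᵢ−1)), yᵢ = Kᵢxᵢ:
  1: x = 0.2927, y = 0.4624
  2: x = 0.7073, y = 0.5376

y_2 = 0.5376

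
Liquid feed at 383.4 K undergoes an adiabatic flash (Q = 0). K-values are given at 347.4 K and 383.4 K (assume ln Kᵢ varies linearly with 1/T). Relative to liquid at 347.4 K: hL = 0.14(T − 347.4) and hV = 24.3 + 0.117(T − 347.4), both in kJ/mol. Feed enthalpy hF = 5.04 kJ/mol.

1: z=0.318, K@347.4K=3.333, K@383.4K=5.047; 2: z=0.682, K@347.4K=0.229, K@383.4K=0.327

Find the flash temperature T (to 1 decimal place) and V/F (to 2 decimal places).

T = 354.8 K, V/F = 0.17

Adiabatic flash: solve Rachford–Rice at each trial T, then check hF = ψ·hV(T) + (1−ψ)·hL(T).
  T = 347.4 K: K = (3.333, 0.229), RR gives ψ = 0.120, H_out = 2.919 kJ/mol
  T = 383.4 K: K = (5.047, 0.327), RR gives ψ = 0.304, H_out = 12.175 kJ/mol
  T = 365.4 K: K = (4.144, 0.276), RR gives ψ = 0.222, H_out = 7.830 kJ/mol
  T = 356.4 K: K = (3.726, 0.252), RR gives ψ = 0.175, H_out = 5.476 kJ/mol
  T = 351.9 K: K = (3.527, 0.240), RR gives ψ = 0.149, H_out = 4.229 kJ/mol
  T = 354.1 K: K = (3.624, 0.246), RR gives ψ = 0.162, H_out = 4.846 kJ/mol
Linear interpolation between T = 354.1 (H_out = 4.846) and T = 356.4 (H_out = 5.476) on hF = 5.04 gives T ≈ 354.8 K, at which ψ = 0.17.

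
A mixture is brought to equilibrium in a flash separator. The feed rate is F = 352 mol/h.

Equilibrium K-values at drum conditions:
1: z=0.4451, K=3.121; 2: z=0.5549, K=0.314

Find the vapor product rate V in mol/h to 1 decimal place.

V = 136.3 mol/h

Material balance + equilibrium reduce to Σ zᵢ(Kᵢ−1)/(1+V/F(Kᵢ−1)) = 0.
g(0) = ΣzᵢKᵢ − 1 = 0.5634 and g(1) = 1 − Σzᵢ/Kᵢ = -0.9098, so a root lies in (0, 1).
Iterate (Newton) starting at V/F = 0.5:
  V/F = 0.5000: g = -0.12122, g' = -1.0766 → V/F = 0.3874
  V/F = 0.3874: g = -0.00020, g' = -1.0878 → V/F = 0.3872
Converged at V/F = 0.3872.
Then V = V/F·F = 0.3872·352 = 136.3 mol/h and L = F − V = 215.7 mol/h.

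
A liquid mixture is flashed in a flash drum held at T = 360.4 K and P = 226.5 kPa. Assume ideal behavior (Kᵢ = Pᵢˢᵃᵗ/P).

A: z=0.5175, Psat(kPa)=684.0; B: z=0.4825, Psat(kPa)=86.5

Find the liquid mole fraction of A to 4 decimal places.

Raoult's law: Kᵢ = Pᵢˢᵃᵗ/P = Pᵢˢᵃᵗ/226.5.
  K_A = 684.0/226.5 = 3.019868, K_B = 86.5/226.5 = 0.381898
Binary case is linear: z₁(K₁−1)(1+V/F(K₂−1)) + z₂(K₂−1)(1+V/F(K₁−1)) = 0
⇒ V/F = [z₁(K₁−1)+z₂(K₂−1)] / [−(K₁−1)(K₂−1)] = 0.74705/1.24848 = 0.5984
Compositions from xᵢ = zᵢ/(1+V/F(Kᵢ−1)), yᵢ = Kᵢxᵢ:
  A: x = 0.2343, y = 0.7076
  B: x = 0.7657, y = 0.2924

x_A = 0.2343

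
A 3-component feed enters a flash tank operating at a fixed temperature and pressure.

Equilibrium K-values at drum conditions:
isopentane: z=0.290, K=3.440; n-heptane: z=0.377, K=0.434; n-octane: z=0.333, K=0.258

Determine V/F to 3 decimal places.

Newton iteration, V/F⁰ = 0.63:
  V/F = 0.630: g = -0.5167, g' = -1.206 → V/F = 0.202
  V/F = 0.202: g = -0.0572, g' = -1.183 → V/F = 0.153
  V/F = 0.153: g = 0.0025, g' = -1.293 → V/F = 0.155
Converged at V/F = 0.155.

V/F = 0.155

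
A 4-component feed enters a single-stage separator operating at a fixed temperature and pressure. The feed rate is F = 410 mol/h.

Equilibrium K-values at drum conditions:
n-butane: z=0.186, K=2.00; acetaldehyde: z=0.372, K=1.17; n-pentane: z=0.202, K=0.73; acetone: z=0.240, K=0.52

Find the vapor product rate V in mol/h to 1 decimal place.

V = 141.1 mol/h

Newton iteration, V/F⁰ = 0.42:
  V/F = 0.420: g = -0.0158, g' = -0.207 → V/F = 0.344
Converged at V/F = 0.344.
Then V = V/F·F = 0.3441·410 = 141.1 mol/h and L = F − V = 268.9 mol/h.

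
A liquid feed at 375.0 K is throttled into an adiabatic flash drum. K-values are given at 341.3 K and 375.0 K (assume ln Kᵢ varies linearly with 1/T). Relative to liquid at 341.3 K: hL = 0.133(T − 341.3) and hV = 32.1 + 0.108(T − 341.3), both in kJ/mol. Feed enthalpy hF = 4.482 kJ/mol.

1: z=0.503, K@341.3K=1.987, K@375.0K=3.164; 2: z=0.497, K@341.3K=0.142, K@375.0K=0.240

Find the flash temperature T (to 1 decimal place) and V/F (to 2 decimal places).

Adiabatic flash: solve Rachford–Rice at each trial T, then check hF = ψ·hV(T) + (1−ψ)·hL(T).
  T = 341.3 K: K = (1.987, 0.142), RR gives ψ = 0.083, H_out = 2.655 kJ/mol
  T = 375.0 K: K = (3.164, 0.240), RR gives ψ = 0.432, H_out = 17.991 kJ/mol
  T = 358.1 K: K = (2.533, 0.187), RR gives ψ = 0.294, H_out = 11.560 kJ/mol
  T = 349.7 K: K = (2.250, 0.163), RR gives ψ = 0.204, H_out = 7.612 kJ/mol
  T = 345.5 K: K = (2.116, 0.152), RR gives ψ = 0.148, H_out = 5.299 kJ/mol
  T = 343.4 K: K = (2.051, 0.147), RR gives ψ = 0.117, H_out = 4.025 kJ/mol
  T = 344.4 K: K = (2.082, 0.150), RR gives ψ = 0.132, H_out = 4.643 kJ/mol
Linear interpolation between T = 343.4 (H_out = 4.025) and T = 344.4 (H_out = 4.643) on hF = 4.482 gives T ≈ 344.1 K, at which ψ = 0.13.

T = 344.1 K, V/F = 0.13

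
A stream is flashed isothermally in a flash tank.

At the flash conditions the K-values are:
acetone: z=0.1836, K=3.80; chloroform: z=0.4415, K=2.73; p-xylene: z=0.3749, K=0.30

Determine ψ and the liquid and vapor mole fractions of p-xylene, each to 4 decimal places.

Rachford–Rice: g(ψ) = Σ zᵢ(Kᵢ−1)/(1+ψ(Kᵢ−1)) = 0.
Check two-phase: ΣzᵢKᵢ = 2.0154 > 1 and Σzᵢ/Kᵢ = 1.4597 > 1, so g(0) = 1.0154 > 0 and g(1) = -0.4597 < 0.
Newton iteration, ψ⁰ = 0.5:
  ψ = 0.5000: g = 0.22000, g' = -1.0646 → ψ = 0.7067
  ψ = 0.7067: g = -0.00306, g' = -1.1491 → ψ = 0.7040
Converged at ψ = 0.7040.
Compositions from xᵢ = zᵢ/(1+ψ(Kᵢ−1)), yᵢ = Kᵢxᵢ:
  acetone: x = 0.0618, y = 0.2348
  chloroform: x = 0.1991, y = 0.5434
  p-xylene: x = 0.7391, y = 0.2217

ψ = 0.7040, x_p-xylene = 0.7391, y_p-xylene = 0.2217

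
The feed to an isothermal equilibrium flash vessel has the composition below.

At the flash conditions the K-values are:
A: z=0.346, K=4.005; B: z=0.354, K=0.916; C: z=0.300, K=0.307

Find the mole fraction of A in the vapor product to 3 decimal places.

Rachford–Rice: g(ψ) = Σ zᵢ(Kᵢ−1)/(1+ψ(Kᵢ−1)) = 0.
Check two-phase: ΣzᵢKᵢ = 1.802 > 1 and Σzᵢ/Kᵢ = 1.450 > 1, so g(0) = 0.802 > 0 and g(1) = -0.450 < 0.
Newton iteration, ψ⁰ = 0.61:
  ψ = 0.610: g = -0.0245, g' = -0.824 → ψ = 0.580
Converged at ψ = 0.580.
Compositions from xᵢ = zᵢ/(1+ψ(Kᵢ−1)), yᵢ = Kᵢxᵢ:
  A: x = 0.126, y = 0.505
  B: x = 0.372, y = 0.341
  C: x = 0.502, y = 0.154

y_A = 0.505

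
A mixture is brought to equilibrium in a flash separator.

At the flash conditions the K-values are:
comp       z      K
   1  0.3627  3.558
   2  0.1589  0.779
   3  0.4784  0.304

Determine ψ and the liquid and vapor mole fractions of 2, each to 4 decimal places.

Iterate (Newton) starting at ψ = 0.5:
  ψ = 0.5000: g = -0.14306, g' = -1.0119 → ψ = 0.3586
  ψ = 0.3586: g = 0.00203, g' = -1.0663 → ψ = 0.3605
Converged at ψ = 0.3605.
Compositions from xᵢ = zᵢ/(1+ψ(Kᵢ−1)), yᵢ = Kᵢxᵢ:
  1: x = 0.1887, y = 0.6713
  2: x = 0.1727, y = 0.1345
  3: x = 0.6387, y = 0.1942

ψ = 0.3605, x_2 = 0.1727, y_2 = 0.1345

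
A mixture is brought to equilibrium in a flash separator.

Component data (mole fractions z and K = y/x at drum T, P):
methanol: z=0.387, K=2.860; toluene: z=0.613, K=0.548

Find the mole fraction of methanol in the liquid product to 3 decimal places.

x_methanol = 0.196

Newton–Raphson from V/F = 0.51:
  V/F = 0.510: g = 0.0093, g' = -0.564 → V/F = 0.527
Converged at V/F = 0.527.
Compositions from xᵢ = zᵢ/(1+V/F(Kᵢ−1)), yᵢ = Kᵢxᵢ:
  methanol: x = 0.196, y = 0.559
  toluene: x = 0.804, y = 0.441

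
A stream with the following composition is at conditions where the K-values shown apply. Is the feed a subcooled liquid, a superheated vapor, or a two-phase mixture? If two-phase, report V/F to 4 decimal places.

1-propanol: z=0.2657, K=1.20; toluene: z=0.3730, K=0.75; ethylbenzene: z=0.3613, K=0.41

subcooled liquid

ΣzᵢKᵢ = 0.7467; Σzᵢ/Kᵢ = 1.6000.
Since ΣzᵢKᵢ < 1 the mixture is below its bubble point — single liquid phase.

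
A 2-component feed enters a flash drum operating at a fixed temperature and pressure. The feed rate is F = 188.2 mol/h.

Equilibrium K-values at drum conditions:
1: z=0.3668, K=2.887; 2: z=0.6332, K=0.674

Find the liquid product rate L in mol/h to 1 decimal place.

L = 39.6 mol/h

Rachford–Rice: g(V/F) = Σ zᵢ(Kᵢ−1)/(1+V/F(Kᵢ−1)) = 0.
Check two-phase: ΣzᵢKᵢ = 1.4857 > 1 and Σzᵢ/Kᵢ = 1.0665 > 1, so g(0) = 0.4857 > 0 and g(1) = -0.0665 < 0.
Newton–Raphson from V/F = 0.57:
  V/F = 0.5700: g = 0.07994, g' = -0.4047 → V/F = 0.7675
  V/F = 0.7675: g = 0.00739, g' = -0.3376 → V/F = 0.7894
  V/F = 0.7894: g = 0.00005, g' = -0.3327 → V/F = 0.7896
Converged at V/F = 0.7896.
Then V = V/F·F = 0.7896·188.2 = 148.6 mol/h and L = F − V = 39.6 mol/h.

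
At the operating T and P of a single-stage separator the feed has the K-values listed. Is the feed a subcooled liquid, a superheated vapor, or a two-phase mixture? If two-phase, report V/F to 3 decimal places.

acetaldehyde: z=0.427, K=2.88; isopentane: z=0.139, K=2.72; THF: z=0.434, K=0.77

superheated vapor

ΣzᵢKᵢ = 1.942; Σzᵢ/Kᵢ = 0.763.
Since Σzᵢ/Kᵢ < 1 the mixture is above its dew point — single vapor phase.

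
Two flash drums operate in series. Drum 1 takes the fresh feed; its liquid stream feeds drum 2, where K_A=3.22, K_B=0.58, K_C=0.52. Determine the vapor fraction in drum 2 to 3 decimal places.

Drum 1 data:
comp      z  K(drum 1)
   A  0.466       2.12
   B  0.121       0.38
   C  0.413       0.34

V/F (drum 2) = 0.502

Drum 1:
Rachford–Rice: g(ψ₁) = Σ zᵢ(Kᵢ−1)/(1+ψ₁(Kᵢ−1)) = 0.
g(0) = ΣzᵢKᵢ − 1 = 0.174 and g(1) = 1 − Σzᵢ/Kᵢ = -0.753, so a root lies in (0, 1).
Newton–Raphson from ψ₁ = 0.49:
  ψ₁ = 0.490: g = -0.1736, g' = -0.733 → ψ₁ = 0.253
  ψ₁ = 0.253: g = -0.0095, g' = -0.680 → ψ₁ = 0.239
Converged at ψ₁ = 0.239.
Drum-1 compositions:
  A: x = 0.368, y = 0.779
  B: x = 0.142, y = 0.054
  C: x = 0.490, y = 0.167
Drum-2 feed = drum-1 liquid: z₂ = (0.3676, 0.1421, 0.4904).
Drum 2:
Let ψ₂ = V/F and solve Σ zᵢ(Kᵢ−1)/(1+ψ₂(Kᵢ−1)) = 0.
Feasibility: ΣzᵢKᵢ = 1.521, Σzᵢ/Kᵢ = 1.302 — both > 1, two phases present.
Newton–Raphson from ψ₂ = 0.36:
  ψ₂ = 0.360: g = 0.0987, g' = -0.760 → ψ₂ = 0.490
  ψ₂ = 0.490: g = 0.0080, g' = -0.648 → ψ₂ = 0.502
Converged at ψ₂ = 0.502.
  A: x = 0.174, y = 0.560
  B: x = 0.180, y = 0.104
  C: x = 0.646, y = 0.336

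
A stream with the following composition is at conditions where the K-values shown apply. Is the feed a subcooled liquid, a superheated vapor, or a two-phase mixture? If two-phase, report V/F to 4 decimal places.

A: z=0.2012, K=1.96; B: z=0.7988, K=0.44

ΣzᵢKᵢ = 0.7458; Σzᵢ/Kᵢ = 1.9181.
Since ΣzᵢKᵢ < 1 the mixture is below its bubble point — single liquid phase.

subcooled liquid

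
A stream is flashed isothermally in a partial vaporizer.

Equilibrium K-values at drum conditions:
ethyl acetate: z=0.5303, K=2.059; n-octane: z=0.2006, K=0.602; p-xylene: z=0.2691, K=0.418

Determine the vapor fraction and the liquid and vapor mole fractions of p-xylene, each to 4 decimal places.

Material balance + equilibrium reduce to Σ zᵢ(Kᵢ−1)/(1+ψ(Kᵢ−1)) = 0.
Check two-phase: ΣzᵢKᵢ = 1.3251 > 1 and Σzᵢ/Kᵢ = 1.2346 > 1, so g(0) = 0.3251 > 0 and g(1) = -0.2346 < 0.
Newton iteration, ψ⁰ = 0.5:
  ψ = 0.5000: g = 0.04660, g' = -0.4851 → ψ = 0.5961
  ψ = 0.5961: g = -0.00021, g' = -0.4918 → ψ = 0.5956
Converged at ψ = 0.5956.
Compositions from xᵢ = zᵢ/(1+ψ(Kᵢ−1)), yᵢ = Kᵢxᵢ:
  ethyl acetate: x = 0.3252, y = 0.6695
  n-octane: x = 0.2629, y = 0.1583
  p-xylene: x = 0.4119, y = 0.1722

ψ = 0.5956, x_p-xylene = 0.4119, y_p-xylene = 0.1722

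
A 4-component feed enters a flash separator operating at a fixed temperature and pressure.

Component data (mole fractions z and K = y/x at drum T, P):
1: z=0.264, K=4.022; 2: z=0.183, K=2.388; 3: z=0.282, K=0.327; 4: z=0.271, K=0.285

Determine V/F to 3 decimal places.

V/F = 0.394

Rachford–Rice: g(V/F) = Σ zᵢ(Kᵢ−1)/(1+V/F(Kᵢ−1)) = 0.
g(0) = ΣzᵢKᵢ − 1 = 0.668 and g(1) = 1 − Σzᵢ/Kᵢ = -0.956, so a root lies in (0, 1).
Iterate (Newton) starting at V/F = 0.5:
  V/F = 0.500: g = -0.1199, g' = -1.131 → V/F = 0.394
Converged at V/F = 0.394.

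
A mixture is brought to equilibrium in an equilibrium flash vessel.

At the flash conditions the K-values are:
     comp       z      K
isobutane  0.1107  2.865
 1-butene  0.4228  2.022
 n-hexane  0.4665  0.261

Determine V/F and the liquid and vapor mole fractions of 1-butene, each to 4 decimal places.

V/F = 0.3240, x_1-butene = 0.3176, y_1-butene = 0.6422

Rachford–Rice: g(V/F) = Σ zᵢ(Kᵢ−1)/(1+V/F(Kᵢ−1)) = 0.
Check two-phase: ΣzᵢKᵢ = 1.2938 > 1 and Σzᵢ/Kᵢ = 2.0351 > 1, so g(0) = 0.2938 > 0 and g(1) = -1.0351 < 0.
Newton–Raphson from V/F = 0.69:
  V/F = 0.6900: g = -0.35974, g' = -1.2862 → V/F = 0.4103
  V/F = 0.4103: g = -0.07336, g' = -0.8675 → V/F = 0.3257
  V/F = 0.3257: g = -0.00143, g' = -0.8395 → V/F = 0.3240
Converged at V/F = 0.3240.
Compositions from xᵢ = zᵢ/(1+V/F(Kᵢ−1)), yᵢ = Kᵢxᵢ:
  isobutane: x = 0.0690, y = 0.1977
  1-butene: x = 0.3176, y = 0.6422
  n-hexane: x = 0.6134, y = 0.1601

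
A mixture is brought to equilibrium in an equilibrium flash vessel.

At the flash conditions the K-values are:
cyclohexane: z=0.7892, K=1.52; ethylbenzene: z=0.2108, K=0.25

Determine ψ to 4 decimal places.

Newton iteration, ψ⁰ = 0.36:
  ψ = 0.3600: g = 0.12910, g' = -0.3739 → ψ = 0.7053
  ψ = 0.7053: g = -0.03536, g' = -0.6486 → ψ = 0.6507
  ψ = 0.6507: g = -0.00220, g' = -0.5716 → ψ = 0.6469
Converged at ψ = 0.6469.

ψ = 0.6469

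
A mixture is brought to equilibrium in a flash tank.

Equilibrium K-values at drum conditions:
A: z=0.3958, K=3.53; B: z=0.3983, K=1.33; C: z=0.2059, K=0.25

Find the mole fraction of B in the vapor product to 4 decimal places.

y_B = 0.4142

Iterate (Newton) starting at ψ = 0.5:
  ψ = 0.5000: g = 0.30785, g' = -0.8223 → ψ = 0.8744
  ψ = 0.8744: g = -0.03489, g' = -1.2492 → ψ = 0.8465
  ψ = 0.8465: g = -0.00141, g' = -1.1518 → ψ = 0.8452
Converged at ψ = 0.8452.
Compositions from xᵢ = zᵢ/(1+ψ(Kᵢ−1)), yᵢ = Kᵢxᵢ:
  A: x = 0.1261, y = 0.4452
  B: x = 0.3114, y = 0.4142
  C: x = 0.5625, y = 0.1406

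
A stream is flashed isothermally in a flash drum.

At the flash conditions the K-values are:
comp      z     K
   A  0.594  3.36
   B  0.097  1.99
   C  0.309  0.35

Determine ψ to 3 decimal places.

ψ = 0.914

Rachford–Rice: g(ψ) = Σ zᵢ(Kᵢ−1)/(1+ψ(Kᵢ−1)) = 0.
Check two-phase: ΣzᵢKᵢ = 2.297 > 1 and Σzᵢ/Kᵢ = 1.108 > 1, so g(0) = 1.297 > 0 and g(1) = -0.108 < 0.
Newton iteration, ψ⁰ = 0.5:
  ψ = 0.500: g = 0.4097, g' = -1.025 → ψ = 0.900
  ψ = 0.900: g = 0.0159, g' = -1.123 → ψ = 0.914
Converged at ψ = 0.914.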